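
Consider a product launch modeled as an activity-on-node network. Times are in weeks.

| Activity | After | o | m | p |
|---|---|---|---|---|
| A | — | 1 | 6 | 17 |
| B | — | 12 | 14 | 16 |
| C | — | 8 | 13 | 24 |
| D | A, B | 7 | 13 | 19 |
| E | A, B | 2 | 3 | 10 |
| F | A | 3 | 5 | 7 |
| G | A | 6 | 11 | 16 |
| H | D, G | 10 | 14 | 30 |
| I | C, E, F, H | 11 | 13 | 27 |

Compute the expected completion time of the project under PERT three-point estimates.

te_A = (1 + 4·6 + 17)/6 = 42/6 = 7
te_B = (12 + 4·14 + 16)/6 = 84/6 = 14
te_C = (8 + 4·13 + 24)/6 = 84/6 = 14
te_D = (7 + 4·13 + 19)/6 = 78/6 = 13
te_E = (2 + 4·3 + 10)/6 = 24/6 = 4
te_F = (3 + 4·5 + 7)/6 = 30/6 = 5
te_G = (6 + 4·11 + 16)/6 = 66/6 = 11
te_H = (10 + 4·14 + 30)/6 = 96/6 = 16
te_I = (11 + 4·13 + 27)/6 = 90/6 = 15

Forward pass:
ES_A = 0; EF_A = 7
ES_B = 0; EF_B = 14
ES_C = 0; EF_C = 14
ES_D = max(EF_A=7, EF_B=14) = 14; EF_D = 14+13 = 27
ES_E = max(EF_A=7, EF_B=14) = 14; EF_E = 14+4 = 18
ES_F = 7; EF_F = 7+5 = 12
ES_G = 7; EF_G = 7+11 = 18
ES_H = max(EF_D=27, EF_G=18) = 27; EF_H = 27+16 = 43
ES_I = max(EF_C=14, EF_E=18, EF_F=12, EF_H=43) = 43; EF_I = 43+15 = 58
Expected project duration μ = 58 weeks. Critical path: B → D → H → I.

58 weeks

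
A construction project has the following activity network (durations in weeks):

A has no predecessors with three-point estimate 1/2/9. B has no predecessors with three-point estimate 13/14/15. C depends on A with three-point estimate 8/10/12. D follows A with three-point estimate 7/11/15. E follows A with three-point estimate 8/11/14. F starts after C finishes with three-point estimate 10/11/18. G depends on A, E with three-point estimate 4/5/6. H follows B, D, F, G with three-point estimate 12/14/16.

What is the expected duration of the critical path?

39 weeks

te_A = (1 + 4·2 + 9)/6 = 18/6 = 3
te_B = (13 + 4·14 + 15)/6 = 84/6 = 14
te_C = (8 + 4·10 + 12)/6 = 60/6 = 10
te_D = (7 + 4·11 + 15)/6 = 66/6 = 11
te_E = (8 + 4·11 + 14)/6 = 66/6 = 11
te_F = (10 + 4·11 + 18)/6 = 72/6 = 12
te_G = (4 + 4·5 + 6)/6 = 30/6 = 5
te_H = (12 + 4·14 + 16)/6 = 84/6 = 14

Forward pass:
ES_A = 0; EF_A = 3
ES_B = 0; EF_B = 14
ES_C = 3; EF_C = 3+10 = 13
ES_D = 3; EF_D = 3+11 = 14
ES_E = 3; EF_E = 3+11 = 14
ES_F = 13; EF_F = 13+12 = 25
ES_G = max(EF_A=3, EF_E=14) = 14; EF_G = 14+5 = 19
ES_H = max(EF_B=14, EF_D=14, EF_F=25, EF_G=19) = 25; EF_H = 25+14 = 39
Expected project duration μ = 39 weeks. Critical path: A → C → F → H.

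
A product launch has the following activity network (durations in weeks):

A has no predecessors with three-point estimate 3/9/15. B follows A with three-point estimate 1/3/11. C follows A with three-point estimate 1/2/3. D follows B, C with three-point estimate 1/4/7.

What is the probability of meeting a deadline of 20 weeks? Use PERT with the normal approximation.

0.859

te_A = (3 + 4·9 + 15)/6 = 54/6 = 9; σ²_A = ((15−3)/6)² = 4.000
te_B = (1 + 4·3 + 11)/6 = 24/6 = 4; σ²_B = ((11−1)/6)² = 2.778
te_C = (1 + 4·2 + 3)/6 = 12/6 = 2; σ²_C = ((3−1)/6)² = 0.111
te_D = (1 + 4·4 + 7)/6 = 24/6 = 4; σ²_D = ((7−1)/6)² = 1.000

Forward pass:
ES_A = 0; EF_A = 9
ES_B = 9; EF_B = 9+4 = 13
ES_C = 9; EF_C = 9+2 = 11
ES_D = max(EF_B=13, EF_C=11) = 13; EF_D = 13+4 = 17
Expected project duration μ = 17 weeks. Critical path: A → B → D.

Variance along critical path = 4.000 + 2.778 + 1.000 = 7.778; σ = √7.778 = 2.789 weeks.
Z = (20 − 17) / 2.789 = 1.076
P(T ≤ 20) = Φ(1.076) ≈ 0.859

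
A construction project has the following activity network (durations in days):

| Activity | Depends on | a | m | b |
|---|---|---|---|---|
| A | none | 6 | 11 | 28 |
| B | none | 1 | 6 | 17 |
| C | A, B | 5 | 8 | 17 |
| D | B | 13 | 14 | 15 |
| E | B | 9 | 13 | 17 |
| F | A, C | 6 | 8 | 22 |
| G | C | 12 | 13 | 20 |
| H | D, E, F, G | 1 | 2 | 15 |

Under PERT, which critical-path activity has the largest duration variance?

te_A = (6 + 4·11 + 28)/6 = 78/6 = 13; σ²_A = ((28−6)/6)² = 13.444
te_B = (1 + 4·6 + 17)/6 = 42/6 = 7; σ²_B = ((17−1)/6)² = 7.111
te_C = (5 + 4·8 + 17)/6 = 54/6 = 9; σ²_C = ((17−5)/6)² = 4.000
te_D = (13 + 4·14 + 15)/6 = 84/6 = 14; σ²_D = ((15−13)/6)² = 0.111
te_E = (9 + 4·13 + 17)/6 = 78/6 = 13; σ²_E = ((17−9)/6)² = 1.778
te_F = (6 + 4·8 + 22)/6 = 60/6 = 10; σ²_F = ((22−6)/6)² = 7.111
te_G = (12 + 4·13 + 20)/6 = 84/6 = 14; σ²_G = ((20−12)/6)² = 1.778
te_H = (1 + 4·2 + 15)/6 = 24/6 = 4; σ²_H = ((15−1)/6)² = 5.444

Forward pass:
ES_A = 0; EF_A = 13
ES_B = 0; EF_B = 7
ES_C = max(EF_A=13, EF_B=7) = 13; EF_C = 13+9 = 22
ES_D = 7; EF_D = 7+14 = 21
ES_E = 7; EF_E = 7+13 = 20
ES_F = max(EF_A=13, EF_C=22) = 22; EF_F = 22+10 = 32
ES_G = 22; EF_G = 22+14 = 36
ES_H = max(EF_D=21, EF_E=20, EF_F=32, EF_G=36) = 36; EF_H = 36+4 = 40
Expected project duration μ = 40 days. Critical path: A → C → G → H.

Variances on critical path: σ²_A=13.444, σ²_C=4.000, σ²_G=1.778, σ²_H=5.444.
Largest is σ²_A = 13.444.

A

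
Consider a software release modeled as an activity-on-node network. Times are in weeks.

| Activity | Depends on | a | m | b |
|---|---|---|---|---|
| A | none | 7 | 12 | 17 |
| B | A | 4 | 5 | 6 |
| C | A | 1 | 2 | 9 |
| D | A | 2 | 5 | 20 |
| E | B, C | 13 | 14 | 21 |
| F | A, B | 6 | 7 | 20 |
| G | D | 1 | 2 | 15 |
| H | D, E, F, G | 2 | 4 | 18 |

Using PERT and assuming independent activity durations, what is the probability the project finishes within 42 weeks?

0.878

te_A = (7 + 4·12 + 17)/6 = 72/6 = 12; σ²_A = ((17−7)/6)² = 2.778
te_B = (4 + 4·5 + 6)/6 = 30/6 = 5; σ²_B = ((6−4)/6)² = 0.111
te_C = (1 + 4·2 + 9)/6 = 18/6 = 3; σ²_C = ((9−1)/6)² = 1.778
te_D = (2 + 4·5 + 20)/6 = 42/6 = 7; σ²_D = ((20−2)/6)² = 9.000
te_E = (13 + 4·14 + 21)/6 = 90/6 = 15; σ²_E = ((21−13)/6)² = 1.778
te_F = (6 + 4·7 + 20)/6 = 54/6 = 9; σ²_F = ((20−6)/6)² = 5.444
te_G = (1 + 4·2 + 15)/6 = 24/6 = 4; σ²_G = ((15−1)/6)² = 5.444
te_H = (2 + 4·4 + 18)/6 = 36/6 = 6; σ²_H = ((18−2)/6)² = 7.111

Forward pass:
ES_A = 0; EF_A = 12
ES_B = 12; EF_B = 12+5 = 17
ES_C = 12; EF_C = 12+3 = 15
ES_D = 12; EF_D = 12+7 = 19
ES_E = max(EF_B=17, EF_C=15) = 17; EF_E = 17+15 = 32
ES_F = max(EF_A=12, EF_B=17) = 17; EF_F = 17+9 = 26
ES_G = 19; EF_G = 19+4 = 23
ES_H = max(EF_D=19, EF_E=32, EF_F=26, EF_G=23) = 32; EF_H = 32+6 = 38
Expected project duration μ = 38 weeks. Critical path: A → B → E → H.

Variance along critical path = 2.778 + 0.111 + 1.778 + 7.111 = 11.778; σ = √11.778 = 3.432 weeks.
Z = (42 − 38) / 3.432 = 1.166
P(T ≤ 42) = Φ(1.166) ≈ 0.878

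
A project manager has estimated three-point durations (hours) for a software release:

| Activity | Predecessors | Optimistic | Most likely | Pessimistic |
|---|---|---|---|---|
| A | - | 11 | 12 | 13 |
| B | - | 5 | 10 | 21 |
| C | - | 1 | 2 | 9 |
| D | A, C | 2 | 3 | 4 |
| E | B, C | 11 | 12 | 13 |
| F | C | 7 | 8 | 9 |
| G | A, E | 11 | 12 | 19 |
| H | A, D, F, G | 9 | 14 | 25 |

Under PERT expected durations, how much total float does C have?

8 hours

te_A = (11 + 4·12 + 13)/6 = 72/6 = 12
te_B = (5 + 4·10 + 21)/6 = 66/6 = 11
te_C = (1 + 4·2 + 9)/6 = 18/6 = 3
te_D = (2 + 4·3 + 4)/6 = 18/6 = 3
te_E = (11 + 4·12 + 13)/6 = 72/6 = 12
te_F = (7 + 4·8 + 9)/6 = 48/6 = 8
te_G = (11 + 4·12 + 19)/6 = 78/6 = 13
te_H = (9 + 4·14 + 25)/6 = 90/6 = 15

Forward pass:
ES_A = 0; EF_A = 12
ES_B = 0; EF_B = 11
ES_C = 0; EF_C = 3
ES_D = max(EF_A=12, EF_C=3) = 12; EF_D = 12+3 = 15
ES_E = max(EF_B=11, EF_C=3) = 11; EF_E = 11+12 = 23
ES_F = 3; EF_F = 3+8 = 11
ES_G = max(EF_A=12, EF_E=23) = 23; EF_G = 23+13 = 36
ES_H = max(EF_A=12, EF_D=15, EF_F=11, EF_G=36) = 36; EF_H = 36+15 = 51
Expected project duration μ = 51 hours. Critical path: B → E → G → H.

Backward pass:
LF_H = 51; LS_H = 51−15 = 36
LF_G = LS_H = 36; LS_G = 36−13 = 23
LF_F = LS_H = 36; LS_F = 36−8 = 28
LF_E = LS_G = 23; LS_E = 23−12 = 11
LF_D = LS_H = 36; LS_D = 36−3 = 33
LF_C = min(LS_D=33, LS_E=11, LS_F=28) = 11; LS_C = 11−3 = 8
LF_B = LS_E = 11; LS_B = 11−11 = 0
LF_A = min(LS_D=33, LS_G=23, LS_H=36) = 23; LS_A = 23−12 = 11
Slack_C = LS_C − ES_C = 8 − 0 = 8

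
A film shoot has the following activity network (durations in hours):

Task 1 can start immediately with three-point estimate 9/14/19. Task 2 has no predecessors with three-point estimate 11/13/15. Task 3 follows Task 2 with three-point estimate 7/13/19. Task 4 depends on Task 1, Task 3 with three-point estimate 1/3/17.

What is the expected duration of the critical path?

31 hours

te_Task 1 = (9 + 4·14 + 19)/6 = 84/6 = 14
te_Task 2 = (11 + 4·13 + 15)/6 = 78/6 = 13
te_Task 3 = (7 + 4·13 + 19)/6 = 78/6 = 13
te_Task 4 = (1 + 4·3 + 17)/6 = 30/6 = 5

Forward pass:
ES_Task 1 = 0; EF_Task 1 = 14
ES_Task 2 = 0; EF_Task 2 = 13
ES_Task 3 = 13; EF_Task 3 = 13+13 = 26
ES_Task 4 = max(EF_Task 1=14, EF_Task 3=26) = 26; EF_Task 4 = 26+5 = 31
Expected project duration μ = 31 hours. Critical path: Task 2 → Task 3 → Task 4.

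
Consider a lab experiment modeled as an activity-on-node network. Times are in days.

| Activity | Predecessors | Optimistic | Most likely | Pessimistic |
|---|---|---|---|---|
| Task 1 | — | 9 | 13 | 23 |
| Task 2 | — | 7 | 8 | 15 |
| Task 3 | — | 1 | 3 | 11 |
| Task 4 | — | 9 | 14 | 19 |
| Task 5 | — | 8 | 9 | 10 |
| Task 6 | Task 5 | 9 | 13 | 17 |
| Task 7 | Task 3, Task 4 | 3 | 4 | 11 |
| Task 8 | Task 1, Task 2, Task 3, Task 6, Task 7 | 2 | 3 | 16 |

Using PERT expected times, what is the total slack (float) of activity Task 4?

3 days

te_Task 1 = (9 + 4·13 + 23)/6 = 84/6 = 14
te_Task 2 = (7 + 4·8 + 15)/6 = 54/6 = 9
te_Task 3 = (1 + 4·3 + 11)/6 = 24/6 = 4
te_Task 4 = (9 + 4·14 + 19)/6 = 84/6 = 14
te_Task 5 = (8 + 4·9 + 10)/6 = 54/6 = 9
te_Task 6 = (9 + 4·13 + 17)/6 = 78/6 = 13
te_Task 7 = (3 + 4·4 + 11)/6 = 30/6 = 5
te_Task 8 = (2 + 4·3 + 16)/6 = 30/6 = 5

Forward pass:
ES_Task 1 = 0; EF_Task 1 = 14
ES_Task 2 = 0; EF_Task 2 = 9
ES_Task 3 = 0; EF_Task 3 = 4
ES_Task 4 = 0; EF_Task 4 = 14
ES_Task 5 = 0; EF_Task 5 = 9
ES_Task 6 = 9; EF_Task 6 = 9+13 = 22
ES_Task 7 = max(EF_Task 3=4, EF_Task 4=14) = 14; EF_Task 7 = 14+5 = 19
ES_Task 8 = max(EF_Task 1=14, EF_Task 2=9, EF_Task 3=4, EF_Task 6=22, EF_Task 7=19) = 22; EF_Task 8 = 22+5 = 27
Expected project duration μ = 27 days. Critical path: Task 5 → Task 6 → Task 8.

Backward pass:
LF_Task 8 = 27; LS_Task 8 = 27−5 = 22
LF_Task 7 = LS_Task 8 = 22; LS_Task 7 = 22−5 = 17
LF_Task 6 = LS_Task 8 = 22; LS_Task 6 = 22−13 = 9
LF_Task 5 = LS_Task 6 = 9; LS_Task 5 = 9−9 = 0
LF_Task 4 = LS_Task 7 = 17; LS_Task 4 = 17−14 = 3
LF_Task 3 = min(LS_Task 7=17, LS_Task 8=22) = 17; LS_Task 3 = 17−4 = 13
LF_Task 2 = LS_Task 8 = 22; LS_Task 2 = 22−9 = 13
LF_Task 1 = LS_Task 8 = 22; LS_Task 1 = 22−14 = 8
Slack_Task 4 = LS_Task 4 − ES_Task 4 = 3 − 0 = 3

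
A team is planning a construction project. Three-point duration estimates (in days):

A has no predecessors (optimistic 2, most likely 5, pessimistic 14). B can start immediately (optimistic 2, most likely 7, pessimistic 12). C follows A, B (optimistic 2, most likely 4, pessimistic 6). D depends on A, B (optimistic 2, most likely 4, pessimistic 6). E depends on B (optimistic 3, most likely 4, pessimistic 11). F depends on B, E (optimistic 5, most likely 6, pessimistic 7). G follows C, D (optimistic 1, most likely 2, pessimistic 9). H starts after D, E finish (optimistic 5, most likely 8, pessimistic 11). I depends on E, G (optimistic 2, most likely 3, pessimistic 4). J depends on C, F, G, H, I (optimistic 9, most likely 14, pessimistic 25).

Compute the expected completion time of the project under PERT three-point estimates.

35 days

te_A = (2 + 4·5 + 14)/6 = 36/6 = 6
te_B = (2 + 4·7 + 12)/6 = 42/6 = 7
te_C = (2 + 4·4 + 6)/6 = 24/6 = 4
te_D = (2 + 4·4 + 6)/6 = 24/6 = 4
te_E = (3 + 4·4 + 11)/6 = 30/6 = 5
te_F = (5 + 4·6 + 7)/6 = 36/6 = 6
te_G = (1 + 4·2 + 9)/6 = 18/6 = 3
te_H = (5 + 4·8 + 11)/6 = 48/6 = 8
te_I = (2 + 4·3 + 4)/6 = 18/6 = 3
te_J = (9 + 4·14 + 25)/6 = 90/6 = 15

Forward pass:
ES_A = 0; EF_A = 6
ES_B = 0; EF_B = 7
ES_C = max(EF_A=6, EF_B=7) = 7; EF_C = 7+4 = 11
ES_D = max(EF_A=6, EF_B=7) = 7; EF_D = 7+4 = 11
ES_E = 7; EF_E = 7+5 = 12
ES_F = max(EF_B=7, EF_E=12) = 12; EF_F = 12+6 = 18
ES_G = max(EF_C=11, EF_D=11) = 11; EF_G = 11+3 = 14
ES_H = max(EF_D=11, EF_E=12) = 12; EF_H = 12+8 = 20
ES_I = max(EF_E=12, EF_G=14) = 14; EF_I = 14+3 = 17
ES_J = max(EF_C=11, EF_F=18, EF_G=14, EF_H=20, EF_I=17) = 20; EF_J = 20+15 = 35
Expected project duration μ = 35 days. Critical path: B → E → H → J.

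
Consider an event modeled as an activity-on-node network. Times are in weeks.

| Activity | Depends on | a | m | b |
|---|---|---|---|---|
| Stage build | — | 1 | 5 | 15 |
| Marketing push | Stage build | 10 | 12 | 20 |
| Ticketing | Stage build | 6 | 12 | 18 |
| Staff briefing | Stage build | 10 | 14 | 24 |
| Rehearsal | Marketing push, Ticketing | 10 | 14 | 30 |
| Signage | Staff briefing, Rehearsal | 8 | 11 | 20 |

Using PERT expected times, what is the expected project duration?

47 weeks

te_Stage build = (1 + 4·5 + 15)/6 = 36/6 = 6
te_Marketing push = (10 + 4·12 + 20)/6 = 78/6 = 13
te_Ticketing = (6 + 4·12 + 18)/6 = 72/6 = 12
te_Staff briefing = (10 + 4·14 + 24)/6 = 90/6 = 15
te_Rehearsal = (10 + 4·14 + 30)/6 = 96/6 = 16
te_Signage = (8 + 4·11 + 20)/6 = 72/6 = 12

Forward pass:
ES_Stage build = 0; EF_Stage build = 6
ES_Marketing push = 6; EF_Marketing push = 6+13 = 19
ES_Ticketing = 6; EF_Ticketing = 6+12 = 18
ES_Staff briefing = 6; EF_Staff briefing = 6+15 = 21
ES_Rehearsal = max(EF_Marketing push=19, EF_Ticketing=18) = 19; EF_Rehearsal = 19+16 = 35
ES_Signage = max(EF_Staff briefing=21, EF_Rehearsal=35) = 35; EF_Signage = 35+12 = 47
Expected project duration μ = 47 weeks. Critical path: Stage build → Marketing push → Rehearsal → Signage.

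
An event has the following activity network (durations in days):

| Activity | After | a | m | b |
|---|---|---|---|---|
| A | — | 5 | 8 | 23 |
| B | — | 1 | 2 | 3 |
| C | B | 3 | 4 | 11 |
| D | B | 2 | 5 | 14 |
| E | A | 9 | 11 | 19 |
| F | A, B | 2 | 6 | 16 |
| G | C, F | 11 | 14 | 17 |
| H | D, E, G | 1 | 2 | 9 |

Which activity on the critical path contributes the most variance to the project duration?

A

te_A = (5 + 4·8 + 23)/6 = 60/6 = 10; σ²_A = ((23−5)/6)² = 9.000
te_B = (1 + 4·2 + 3)/6 = 12/6 = 2; σ²_B = ((3−1)/6)² = 0.111
te_C = (3 + 4·4 + 11)/6 = 30/6 = 5; σ²_C = ((11−3)/6)² = 1.778
te_D = (2 + 4·5 + 14)/6 = 36/6 = 6; σ²_D = ((14−2)/6)² = 4.000
te_E = (9 + 4·11 + 19)/6 = 72/6 = 12; σ²_E = ((19−9)/6)² = 2.778
te_F = (2 + 4·6 + 16)/6 = 42/6 = 7; σ²_F = ((16−2)/6)² = 5.444
te_G = (11 + 4·14 + 17)/6 = 84/6 = 14; σ²_G = ((17−11)/6)² = 1.000
te_H = (1 + 4·2 + 9)/6 = 18/6 = 3; σ²_H = ((9−1)/6)² = 1.778

Forward pass:
ES_A = 0; EF_A = 10
ES_B = 0; EF_B = 2
ES_C = 2; EF_C = 2+5 = 7
ES_D = 2; EF_D = 2+6 = 8
ES_E = 10; EF_E = 10+12 = 22
ES_F = max(EF_A=10, EF_B=2) = 10; EF_F = 10+7 = 17
ES_G = max(EF_C=7, EF_F=17) = 17; EF_G = 17+14 = 31
ES_H = max(EF_D=8, EF_E=22, EF_G=31) = 31; EF_H = 31+3 = 34
Expected project duration μ = 34 days. Critical path: A → F → G → H.

Variances on critical path: σ²_A=9.000, σ²_F=5.444, σ²_G=1.000, σ²_H=1.778.
Largest is σ²_A = 9.000.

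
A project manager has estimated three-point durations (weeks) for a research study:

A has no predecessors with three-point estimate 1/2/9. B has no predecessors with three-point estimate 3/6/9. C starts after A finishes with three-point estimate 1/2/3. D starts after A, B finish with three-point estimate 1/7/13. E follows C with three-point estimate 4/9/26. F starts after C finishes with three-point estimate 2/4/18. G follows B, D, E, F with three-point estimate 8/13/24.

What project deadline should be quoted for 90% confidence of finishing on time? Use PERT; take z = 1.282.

36.1 weeks

te_A = (1 + 4·2 + 9)/6 = 18/6 = 3; σ²_A = ((9−1)/6)² = 1.778
te_B = (3 + 4·6 + 9)/6 = 36/6 = 6; σ²_B = ((9−3)/6)² = 1.000
te_C = (1 + 4·2 + 3)/6 = 12/6 = 2; σ²_C = ((3−1)/6)² = 0.111
te_D = (1 + 4·7 + 13)/6 = 42/6 = 7; σ²_D = ((13−1)/6)² = 4.000
te_E = (4 + 4·9 + 26)/6 = 66/6 = 11; σ²_E = ((26−4)/6)² = 13.444
te_F = (2 + 4·4 + 18)/6 = 36/6 = 6; σ²_F = ((18−2)/6)² = 7.111
te_G = (8 + 4·13 + 24)/6 = 84/6 = 14; σ²_G = ((24−8)/6)² = 7.111

Forward pass:
ES_A = 0; EF_A = 3
ES_B = 0; EF_B = 6
ES_C = 3; EF_C = 3+2 = 5
ES_D = max(EF_A=3, EF_B=6) = 6; EF_D = 6+7 = 13
ES_E = 5; EF_E = 5+11 = 16
ES_F = 5; EF_F = 5+6 = 11
ES_G = max(EF_B=6, EF_D=13, EF_E=16, EF_F=11) = 16; EF_G = 16+14 = 30
Expected project duration μ = 30 weeks. Critical path: A → C → E → G.

Variance along critical path = 1.778 + 0.111 + 13.444 + 7.111 = 22.444; σ = 4.738 weeks.
D = μ + z·σ = 30 + 1.282·4.738 = 36.1 weeks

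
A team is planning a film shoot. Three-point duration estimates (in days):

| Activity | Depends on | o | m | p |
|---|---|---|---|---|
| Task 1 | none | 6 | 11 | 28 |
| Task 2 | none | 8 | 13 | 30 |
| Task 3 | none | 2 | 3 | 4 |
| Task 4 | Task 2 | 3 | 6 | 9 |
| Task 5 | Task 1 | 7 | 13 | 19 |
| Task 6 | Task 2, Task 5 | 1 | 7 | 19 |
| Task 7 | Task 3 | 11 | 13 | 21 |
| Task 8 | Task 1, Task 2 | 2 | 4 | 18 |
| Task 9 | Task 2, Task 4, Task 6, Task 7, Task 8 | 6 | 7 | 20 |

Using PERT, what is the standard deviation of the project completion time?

te_Task 1 = (6 + 4·11 + 28)/6 = 78/6 = 13; σ²_Task 1 = ((28−6)/6)² = 13.444
te_Task 2 = (8 + 4·13 + 30)/6 = 90/6 = 15; σ²_Task 2 = ((30−8)/6)² = 13.444
te_Task 3 = (2 + 4·3 + 4)/6 = 18/6 = 3; σ²_Task 3 = ((4−2)/6)² = 0.111
te_Task 4 = (3 + 4·6 + 9)/6 = 36/6 = 6; σ²_Task 4 = ((9−3)/6)² = 1.000
te_Task 5 = (7 + 4·13 + 19)/6 = 78/6 = 13; σ²_Task 5 = ((19−7)/6)² = 4.000
te_Task 6 = (1 + 4·7 + 19)/6 = 48/6 = 8; σ²_Task 6 = ((19−1)/6)² = 9.000
te_Task 7 = (11 + 4·13 + 21)/6 = 84/6 = 14; σ²_Task 7 = ((21−11)/6)² = 2.778
te_Task 8 = (2 + 4·4 + 18)/6 = 36/6 = 6; σ²_Task 8 = ((18−2)/6)² = 7.111
te_Task 9 = (6 + 4·7 + 20)/6 = 54/6 = 9; σ²_Task 9 = ((20−6)/6)² = 5.444

Forward pass:
ES_Task 1 = 0; EF_Task 1 = 13
ES_Task 2 = 0; EF_Task 2 = 15
ES_Task 3 = 0; EF_Task 3 = 3
ES_Task 4 = 15; EF_Task 4 = 15+6 = 21
ES_Task 5 = 13; EF_Task 5 = 13+13 = 26
ES_Task 6 = max(EF_Task 2=15, EF_Task 5=26) = 26; EF_Task 6 = 26+8 = 34
ES_Task 7 = 3; EF_Task 7 = 3+14 = 17
ES_Task 8 = max(EF_Task 1=13, EF_Task 2=15) = 15; EF_Task 8 = 15+6 = 21
ES_Task 9 = max(EF_Task 2=15, EF_Task 4=21, EF_Task 6=34, EF_Task 7=17, EF_Task 8=21) = 34; EF_Task 9 = 34+9 = 43
Expected project duration μ = 43 days. Critical path: Task 1 → Task 5 → Task 6 → Task 9.

Variance along critical path = 13.444 + 4.000 + 9.000 + 5.444 = 31.889
σ = √31.889 = 5.647 days

5.65 days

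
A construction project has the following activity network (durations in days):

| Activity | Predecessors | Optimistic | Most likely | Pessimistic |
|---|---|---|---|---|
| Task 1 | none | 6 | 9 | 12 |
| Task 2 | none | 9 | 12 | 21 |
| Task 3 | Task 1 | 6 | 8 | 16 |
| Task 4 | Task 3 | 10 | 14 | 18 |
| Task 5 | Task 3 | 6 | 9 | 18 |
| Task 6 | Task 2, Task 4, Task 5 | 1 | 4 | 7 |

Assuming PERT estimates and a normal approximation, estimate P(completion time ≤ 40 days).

te_Task 1 = (6 + 4·9 + 12)/6 = 54/6 = 9; σ²_Task 1 = ((12−6)/6)² = 1.000
te_Task 2 = (9 + 4·12 + 21)/6 = 78/6 = 13; σ²_Task 2 = ((21−9)/6)² = 4.000
te_Task 3 = (6 + 4·8 + 16)/6 = 54/6 = 9; σ²_Task 3 = ((16−6)/6)² = 2.778
te_Task 4 = (10 + 4·14 + 18)/6 = 84/6 = 14; σ²_Task 4 = ((18−10)/6)² = 1.778
te_Task 5 = (6 + 4·9 + 18)/6 = 60/6 = 10; σ²_Task 5 = ((18−6)/6)² = 4.000
te_Task 6 = (1 + 4·4 + 7)/6 = 24/6 = 4; σ²_Task 6 = ((7−1)/6)² = 1.000

Forward pass:
ES_Task 1 = 0; EF_Task 1 = 9
ES_Task 2 = 0; EF_Task 2 = 13
ES_Task 3 = 9; EF_Task 3 = 9+9 = 18
ES_Task 4 = 18; EF_Task 4 = 18+14 = 32
ES_Task 5 = 18; EF_Task 5 = 18+10 = 28
ES_Task 6 = max(EF_Task 2=13, EF_Task 4=32, EF_Task 5=28) = 32; EF_Task 6 = 32+4 = 36
Expected project duration μ = 36 days. Critical path: Task 1 → Task 3 → Task 4 → Task 6.

Variance along critical path = 1.000 + 2.778 + 1.778 + 1.000 = 6.556; σ = √6.556 = 2.560 days.
Z = (40 − 36) / 2.560 = 1.562
P(T ≤ 40) = Φ(1.562) ≈ 0.941

0.941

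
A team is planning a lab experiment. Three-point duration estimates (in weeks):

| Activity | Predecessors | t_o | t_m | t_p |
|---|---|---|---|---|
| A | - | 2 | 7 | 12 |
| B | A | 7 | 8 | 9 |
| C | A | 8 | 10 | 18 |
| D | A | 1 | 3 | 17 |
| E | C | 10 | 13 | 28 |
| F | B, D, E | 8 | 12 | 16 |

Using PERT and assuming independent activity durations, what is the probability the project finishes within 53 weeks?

te_A = (2 + 4·7 + 12)/6 = 42/6 = 7; σ²_A = ((12−2)/6)² = 2.778
te_B = (7 + 4·8 + 9)/6 = 48/6 = 8; σ²_B = ((9−7)/6)² = 0.111
te_C = (8 + 4·10 + 18)/6 = 66/6 = 11; σ²_C = ((18−8)/6)² = 2.778
te_D = (1 + 4·3 + 17)/6 = 30/6 = 5; σ²_D = ((17−1)/6)² = 7.111
te_E = (10 + 4·13 + 28)/6 = 90/6 = 15; σ²_E = ((28−10)/6)² = 9.000
te_F = (8 + 4·12 + 16)/6 = 72/6 = 12; σ²_F = ((16−8)/6)² = 1.778

Forward pass:
ES_A = 0; EF_A = 7
ES_B = 7; EF_B = 7+8 = 15
ES_C = 7; EF_C = 7+11 = 18
ES_D = 7; EF_D = 7+5 = 12
ES_E = 18; EF_E = 18+15 = 33
ES_F = max(EF_B=15, EF_D=12, EF_E=33) = 33; EF_F = 33+12 = 45
Expected project duration μ = 45 weeks. Critical path: A → C → E → F.

Variance along critical path = 2.778 + 2.778 + 9.000 + 1.778 = 16.333; σ = √16.333 = 4.041 weeks.
Z = (53 − 45) / 4.041 = 1.979
P(T ≤ 53) = Φ(1.979) ≈ 0.976

0.976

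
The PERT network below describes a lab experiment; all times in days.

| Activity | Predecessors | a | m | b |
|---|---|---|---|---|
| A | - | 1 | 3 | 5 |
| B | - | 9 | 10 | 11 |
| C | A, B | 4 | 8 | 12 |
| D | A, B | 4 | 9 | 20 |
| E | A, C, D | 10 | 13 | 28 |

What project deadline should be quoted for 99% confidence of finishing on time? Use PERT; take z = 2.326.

te_A = (1 + 4·3 + 5)/6 = 18/6 = 3; σ²_A = ((5−1)/6)² = 0.444
te_B = (9 + 4·10 + 11)/6 = 60/6 = 10; σ²_B = ((11−9)/6)² = 0.111
te_C = (4 + 4·8 + 12)/6 = 48/6 = 8; σ²_C = ((12−4)/6)² = 1.778
te_D = (4 + 4·9 + 20)/6 = 60/6 = 10; σ²_D = ((20−4)/6)² = 7.111
te_E = (10 + 4·13 + 28)/6 = 90/6 = 15; σ²_E = ((28−10)/6)² = 9.000

Forward pass:
ES_A = 0; EF_A = 3
ES_B = 0; EF_B = 10
ES_C = max(EF_A=3, EF_B=10) = 10; EF_C = 10+8 = 18
ES_D = max(EF_A=3, EF_B=10) = 10; EF_D = 10+10 = 20
ES_E = max(EF_A=3, EF_C=18, EF_D=20) = 20; EF_E = 20+15 = 35
Expected project duration μ = 35 days. Critical path: B → D → E.

Variance along critical path = 0.111 + 7.111 + 9.000 = 16.222; σ = 4.028 days.
D = μ + z·σ = 35 + 2.326·4.028 = 44.4 days

44.4 days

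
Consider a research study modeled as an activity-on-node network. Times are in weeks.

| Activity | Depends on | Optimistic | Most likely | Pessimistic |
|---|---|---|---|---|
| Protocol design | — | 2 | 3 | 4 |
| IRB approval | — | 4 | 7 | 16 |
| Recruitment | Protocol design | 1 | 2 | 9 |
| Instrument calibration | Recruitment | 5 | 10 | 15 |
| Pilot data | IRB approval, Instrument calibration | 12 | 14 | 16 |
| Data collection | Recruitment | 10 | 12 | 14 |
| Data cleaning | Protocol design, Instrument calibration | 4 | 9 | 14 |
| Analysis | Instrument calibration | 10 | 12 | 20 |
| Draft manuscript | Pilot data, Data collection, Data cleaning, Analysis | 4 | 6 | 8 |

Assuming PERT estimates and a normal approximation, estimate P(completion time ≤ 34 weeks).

0.198

te_Protocol design = (2 + 4·3 + 4)/6 = 18/6 = 3; σ²_Protocol design = ((4−2)/6)² = 0.111
te_IRB approval = (4 + 4·7 + 16)/6 = 48/6 = 8; σ²_IRB approval = ((16−4)/6)² = 4.000
te_Recruitment = (1 + 4·2 + 9)/6 = 18/6 = 3; σ²_Recruitment = ((9−1)/6)² = 1.778
te_Instrument calibration = (5 + 4·10 + 15)/6 = 60/6 = 10; σ²_Instrument calibration = ((15−5)/6)² = 2.778
te_Pilot data = (12 + 4·14 + 16)/6 = 84/6 = 14; σ²_Pilot data = ((16−12)/6)² = 0.444
te_Data collection = (10 + 4·12 + 14)/6 = 72/6 = 12; σ²_Data collection = ((14−10)/6)² = 0.444
te_Data cleaning = (4 + 4·9 + 14)/6 = 54/6 = 9; σ²_Data cleaning = ((14−4)/6)² = 2.778
te_Analysis = (10 + 4·12 + 20)/6 = 78/6 = 13; σ²_Analysis = ((20−10)/6)² = 2.778
te_Draft manuscript = (4 + 4·6 + 8)/6 = 36/6 = 6; σ²_Draft manuscript = ((8−4)/6)² = 0.444

Forward pass:
ES_Protocol design = 0; EF_Protocol design = 3
ES_IRB approval = 0; EF_IRB approval = 8
ES_Recruitment = 3; EF_Recruitment = 3+3 = 6
ES_Instrument calibration = 6; EF_Instrument calibration = 6+10 = 16
ES_Pilot data = max(EF_IRB approval=8, EF_Instrument calibration=16) = 16; EF_Pilot data = 16+14 = 30
ES_Data collection = 6; EF_Data collection = 6+12 = 18
ES_Data cleaning = max(EF_Protocol design=3, EF_Instrument calibration=16) = 16; EF_Data cleaning = 16+9 = 25
ES_Analysis = 16; EF_Analysis = 16+13 = 29
ES_Draft manuscript = max(EF_Pilot data=30, EF_Data collection=18, EF_Data cleaning=25, EF_Analysis=29) = 30; EF_Draft manuscript = 30+6 = 36
Expected project duration μ = 36 weeks. Critical path: Protocol design → Recruitment → Instrument calibration → Pilot data → Draft manuscript.

Variance along critical path = 0.111 + 1.778 + 2.778 + 0.444 + 0.444 = 5.556; σ = √5.556 = 2.357 weeks.
Z = (34 − 36) / 2.357 = -0.849
P(T ≤ 34) = Φ(-0.849) ≈ 0.198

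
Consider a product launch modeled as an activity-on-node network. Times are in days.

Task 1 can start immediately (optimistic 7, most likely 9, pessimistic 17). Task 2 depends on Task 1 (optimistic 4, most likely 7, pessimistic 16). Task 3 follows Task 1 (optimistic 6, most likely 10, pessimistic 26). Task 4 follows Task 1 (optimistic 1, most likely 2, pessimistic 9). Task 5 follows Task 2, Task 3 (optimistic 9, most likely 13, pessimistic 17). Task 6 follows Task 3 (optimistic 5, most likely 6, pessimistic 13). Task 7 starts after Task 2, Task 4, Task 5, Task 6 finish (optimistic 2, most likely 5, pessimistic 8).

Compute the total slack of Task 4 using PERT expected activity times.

te_Task 1 = (7 + 4·9 + 17)/6 = 60/6 = 10
te_Task 2 = (4 + 4·7 + 16)/6 = 48/6 = 8
te_Task 3 = (6 + 4·10 + 26)/6 = 72/6 = 12
te_Task 4 = (1 + 4·2 + 9)/6 = 18/6 = 3
te_Task 5 = (9 + 4·13 + 17)/6 = 78/6 = 13
te_Task 6 = (5 + 4·6 + 13)/6 = 42/6 = 7
te_Task 7 = (2 + 4·5 + 8)/6 = 30/6 = 5

Forward pass:
ES_Task 1 = 0; EF_Task 1 = 10
ES_Task 2 = 10; EF_Task 2 = 10+8 = 18
ES_Task 3 = 10; EF_Task 3 = 10+12 = 22
ES_Task 4 = 10; EF_Task 4 = 10+3 = 13
ES_Task 5 = max(EF_Task 2=18, EF_Task 3=22) = 22; EF_Task 5 = 22+13 = 35
ES_Task 6 = 22; EF_Task 6 = 22+7 = 29
ES_Task 7 = max(EF_Task 2=18, EF_Task 4=13, EF_Task 5=35, EF_Task 6=29) = 35; EF_Task 7 = 35+5 = 40
Expected project duration μ = 40 days. Critical path: Task 1 → Task 3 → Task 5 → Task 7.

Backward pass:
LF_Task 7 = 40; LS_Task 7 = 40−5 = 35
LF_Task 6 = LS_Task 7 = 35; LS_Task 6 = 35−7 = 28
LF_Task 5 = LS_Task 7 = 35; LS_Task 5 = 35−13 = 22
LF_Task 4 = LS_Task 7 = 35; LS_Task 4 = 35−3 = 32
LF_Task 3 = min(LS_Task 5=22, LS_Task 6=28) = 22; LS_Task 3 = 22−12 = 10
LF_Task 2 = min(LS_Task 5=22, LS_Task 7=35) = 22; LS_Task 2 = 22−8 = 14
LF_Task 1 = min(LS_Task 2=14, LS_Task 3=10, LS_Task 4=32) = 10; LS_Task 1 = 10−10 = 0
Slack_Task 4 = LS_Task 4 − ES_Task 4 = 32 − 10 = 22

22 days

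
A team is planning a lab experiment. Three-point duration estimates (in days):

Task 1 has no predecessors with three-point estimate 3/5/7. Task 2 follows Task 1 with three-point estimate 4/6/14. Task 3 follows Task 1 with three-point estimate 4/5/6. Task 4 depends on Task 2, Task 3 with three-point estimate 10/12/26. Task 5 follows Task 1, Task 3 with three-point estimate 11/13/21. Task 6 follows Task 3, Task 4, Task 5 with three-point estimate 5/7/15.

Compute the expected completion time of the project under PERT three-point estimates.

34 days

te_Task 1 = (3 + 4·5 + 7)/6 = 30/6 = 5
te_Task 2 = (4 + 4·6 + 14)/6 = 42/6 = 7
te_Task 3 = (4 + 4·5 + 6)/6 = 30/6 = 5
te_Task 4 = (10 + 4·12 + 26)/6 = 84/6 = 14
te_Task 5 = (11 + 4·13 + 21)/6 = 84/6 = 14
te_Task 6 = (5 + 4·7 + 15)/6 = 48/6 = 8

Forward pass:
ES_Task 1 = 0; EF_Task 1 = 5
ES_Task 2 = 5; EF_Task 2 = 5+7 = 12
ES_Task 3 = 5; EF_Task 3 = 5+5 = 10
ES_Task 4 = max(EF_Task 2=12, EF_Task 3=10) = 12; EF_Task 4 = 12+14 = 26
ES_Task 5 = max(EF_Task 1=5, EF_Task 3=10) = 10; EF_Task 5 = 10+14 = 24
ES_Task 6 = max(EF_Task 3=10, EF_Task 4=26, EF_Task 5=24) = 26; EF_Task 6 = 26+8 = 34
Expected project duration μ = 34 days. Critical path: Task 1 → Task 2 → Task 4 → Task 6.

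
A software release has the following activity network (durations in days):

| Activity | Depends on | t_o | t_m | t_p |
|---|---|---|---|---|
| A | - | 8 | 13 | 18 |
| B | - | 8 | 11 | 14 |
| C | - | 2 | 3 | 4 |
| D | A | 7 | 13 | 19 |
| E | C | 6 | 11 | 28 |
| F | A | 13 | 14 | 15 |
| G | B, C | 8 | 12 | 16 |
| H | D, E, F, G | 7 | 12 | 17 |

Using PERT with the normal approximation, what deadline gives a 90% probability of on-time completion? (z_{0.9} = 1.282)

42.1 days

te_A = (8 + 4·13 + 18)/6 = 78/6 = 13; σ²_A = ((18−8)/6)² = 2.778
te_B = (8 + 4·11 + 14)/6 = 66/6 = 11; σ²_B = ((14−8)/6)² = 1.000
te_C = (2 + 4·3 + 4)/6 = 18/6 = 3; σ²_C = ((4−2)/6)² = 0.111
te_D = (7 + 4·13 + 19)/6 = 78/6 = 13; σ²_D = ((19−7)/6)² = 4.000
te_E = (6 + 4·11 + 28)/6 = 78/6 = 13; σ²_E = ((28−6)/6)² = 13.444
te_F = (13 + 4·14 + 15)/6 = 84/6 = 14; σ²_F = ((15−13)/6)² = 0.111
te_G = (8 + 4·12 + 16)/6 = 72/6 = 12; σ²_G = ((16−8)/6)² = 1.778
te_H = (7 + 4·12 + 17)/6 = 72/6 = 12; σ²_H = ((17−7)/6)² = 2.778

Forward pass:
ES_A = 0; EF_A = 13
ES_B = 0; EF_B = 11
ES_C = 0; EF_C = 3
ES_D = 13; EF_D = 13+13 = 26
ES_E = 3; EF_E = 3+13 = 16
ES_F = 13; EF_F = 13+14 = 27
ES_G = max(EF_B=11, EF_C=3) = 11; EF_G = 11+12 = 23
ES_H = max(EF_D=26, EF_E=16, EF_F=27, EF_G=23) = 27; EF_H = 27+12 = 39
Expected project duration μ = 39 days. Critical path: A → F → H.

Variance along critical path = 2.778 + 0.111 + 2.778 = 5.667; σ = 2.380 days.
D = μ + z·σ = 39 + 1.282·2.380 = 42.1 days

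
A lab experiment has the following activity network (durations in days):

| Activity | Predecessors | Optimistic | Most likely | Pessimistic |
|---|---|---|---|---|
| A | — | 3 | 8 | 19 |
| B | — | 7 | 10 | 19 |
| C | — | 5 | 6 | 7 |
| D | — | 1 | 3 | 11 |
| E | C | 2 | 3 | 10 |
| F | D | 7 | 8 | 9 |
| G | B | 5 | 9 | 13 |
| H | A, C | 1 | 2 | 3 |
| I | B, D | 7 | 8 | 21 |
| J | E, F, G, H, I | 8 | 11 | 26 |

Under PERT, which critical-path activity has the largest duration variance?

J

te_A = (3 + 4·8 + 19)/6 = 54/6 = 9; σ²_A = ((19−3)/6)² = 7.111
te_B = (7 + 4·10 + 19)/6 = 66/6 = 11; σ²_B = ((19−7)/6)² = 4.000
te_C = (5 + 4·6 + 7)/6 = 36/6 = 6; σ²_C = ((7−5)/6)² = 0.111
te_D = (1 + 4·3 + 11)/6 = 24/6 = 4; σ²_D = ((11−1)/6)² = 2.778
te_E = (2 + 4·3 + 10)/6 = 24/6 = 4; σ²_E = ((10−2)/6)² = 1.778
te_F = (7 + 4·8 + 9)/6 = 48/6 = 8; σ²_F = ((9−7)/6)² = 0.111
te_G = (5 + 4·9 + 13)/6 = 54/6 = 9; σ²_G = ((13−5)/6)² = 1.778
te_H = (1 + 4·2 + 3)/6 = 12/6 = 2; σ²_H = ((3−1)/6)² = 0.111
te_I = (7 + 4·8 + 21)/6 = 60/6 = 10; σ²_I = ((21−7)/6)² = 5.444
te_J = (8 + 4·11 + 26)/6 = 78/6 = 13; σ²_J = ((26−8)/6)² = 9.000

Forward pass:
ES_A = 0; EF_A = 9
ES_B = 0; EF_B = 11
ES_C = 0; EF_C = 6
ES_D = 0; EF_D = 4
ES_E = 6; EF_E = 6+4 = 10
ES_F = 4; EF_F = 4+8 = 12
ES_G = 11; EF_G = 11+9 = 20
ES_H = max(EF_A=9, EF_C=6) = 9; EF_H = 9+2 = 11
ES_I = max(EF_B=11, EF_D=4) = 11; EF_I = 11+10 = 21
ES_J = max(EF_E=10, EF_F=12, EF_G=20, EF_H=11, EF_I=21) = 21; EF_J = 21+13 = 34
Expected project duration μ = 34 days. Critical path: B → I → J.

Variances on critical path: σ²_B=4.000, σ²_I=5.444, σ²_J=9.000.
Largest is σ²_J = 9.000.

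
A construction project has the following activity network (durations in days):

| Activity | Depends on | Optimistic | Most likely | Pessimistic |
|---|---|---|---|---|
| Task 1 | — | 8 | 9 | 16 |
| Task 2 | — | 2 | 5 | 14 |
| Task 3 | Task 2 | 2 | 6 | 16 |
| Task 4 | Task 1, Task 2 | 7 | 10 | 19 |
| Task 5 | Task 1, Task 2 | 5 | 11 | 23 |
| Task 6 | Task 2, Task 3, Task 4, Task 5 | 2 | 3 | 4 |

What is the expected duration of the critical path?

25 days

te_Task 1 = (8 + 4·9 + 16)/6 = 60/6 = 10
te_Task 2 = (2 + 4·5 + 14)/6 = 36/6 = 6
te_Task 3 = (2 + 4·6 + 16)/6 = 42/6 = 7
te_Task 4 = (7 + 4·10 + 19)/6 = 66/6 = 11
te_Task 5 = (5 + 4·11 + 23)/6 = 72/6 = 12
te_Task 6 = (2 + 4·3 + 4)/6 = 18/6 = 3

Forward pass:
ES_Task 1 = 0; EF_Task 1 = 10
ES_Task 2 = 0; EF_Task 2 = 6
ES_Task 3 = 6; EF_Task 3 = 6+7 = 13
ES_Task 4 = max(EF_Task 1=10, EF_Task 2=6) = 10; EF_Task 4 = 10+11 = 21
ES_Task 5 = max(EF_Task 1=10, EF_Task 2=6) = 10; EF_Task 5 = 10+12 = 22
ES_Task 6 = max(EF_Task 2=6, EF_Task 3=13, EF_Task 4=21, EF_Task 5=22) = 22; EF_Task 6 = 22+3 = 25
Expected project duration μ = 25 days. Critical path: Task 1 → Task 5 → Task 6.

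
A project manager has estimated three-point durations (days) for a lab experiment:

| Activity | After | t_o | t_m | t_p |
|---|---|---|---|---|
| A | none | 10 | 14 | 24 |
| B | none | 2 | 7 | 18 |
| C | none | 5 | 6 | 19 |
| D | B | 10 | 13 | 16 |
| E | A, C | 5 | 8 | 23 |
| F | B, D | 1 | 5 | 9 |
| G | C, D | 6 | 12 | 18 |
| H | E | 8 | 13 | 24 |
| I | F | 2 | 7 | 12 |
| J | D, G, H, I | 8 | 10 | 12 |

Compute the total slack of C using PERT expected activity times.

te_A = (10 + 4·14 + 24)/6 = 90/6 = 15
te_B = (2 + 4·7 + 18)/6 = 48/6 = 8
te_C = (5 + 4·6 + 19)/6 = 48/6 = 8
te_D = (10 + 4·13 + 16)/6 = 78/6 = 13
te_E = (5 + 4·8 + 23)/6 = 60/6 = 10
te_F = (1 + 4·5 + 9)/6 = 30/6 = 5
te_G = (6 + 4·12 + 18)/6 = 72/6 = 12
te_H = (8 + 4·13 + 24)/6 = 84/6 = 14
te_I = (2 + 4·7 + 12)/6 = 42/6 = 7
te_J = (8 + 4·10 + 12)/6 = 60/6 = 10

Forward pass:
ES_A = 0; EF_A = 15
ES_B = 0; EF_B = 8
ES_C = 0; EF_C = 8
ES_D = 8; EF_D = 8+13 = 21
ES_E = max(EF_A=15, EF_C=8) = 15; EF_E = 15+10 = 25
ES_F = max(EF_B=8, EF_D=21) = 21; EF_F = 21+5 = 26
ES_G = max(EF_C=8, EF_D=21) = 21; EF_G = 21+12 = 33
ES_H = 25; EF_H = 25+14 = 39
ES_I = 26; EF_I = 26+7 = 33
ES_J = max(EF_D=21, EF_G=33, EF_H=39, EF_I=33) = 39; EF_J = 39+10 = 49
Expected project duration μ = 49 days. Critical path: A → E → H → J.

Backward pass:
LF_J = 49; LS_J = 49−10 = 39
LF_I = LS_J = 39; LS_I = 39−7 = 32
LF_H = LS_J = 39; LS_H = 39−14 = 25
LF_G = LS_J = 39; LS_G = 39−12 = 27
LF_F = LS_I = 32; LS_F = 32−5 = 27
LF_E = LS_H = 25; LS_E = 25−10 = 15
LF_D = min(LS_F=27, LS_G=27, LS_J=39) = 27; LS_D = 27−13 = 14
LF_C = min(LS_E=15, LS_G=27) = 15; LS_C = 15−8 = 7
LF_B = min(LS_D=14, LS_F=27) = 14; LS_B = 14−8 = 6
LF_A = LS_E = 15; LS_A = 15−15 = 0
Slack_C = LS_C − ES_C = 7 − 0 = 7

7 days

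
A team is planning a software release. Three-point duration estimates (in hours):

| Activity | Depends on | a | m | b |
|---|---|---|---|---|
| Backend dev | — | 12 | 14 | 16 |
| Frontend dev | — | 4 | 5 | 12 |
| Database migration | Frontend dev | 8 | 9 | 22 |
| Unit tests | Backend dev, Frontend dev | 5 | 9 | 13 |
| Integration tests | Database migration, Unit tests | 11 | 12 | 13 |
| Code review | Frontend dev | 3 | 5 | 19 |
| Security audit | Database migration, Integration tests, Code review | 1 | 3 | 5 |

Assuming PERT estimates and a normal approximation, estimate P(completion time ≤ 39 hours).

0.726

te_Backend dev = (12 + 4·14 + 16)/6 = 84/6 = 14; σ²_Backend dev = ((16−12)/6)² = 0.444
te_Frontend dev = (4 + 4·5 + 12)/6 = 36/6 = 6; σ²_Frontend dev = ((12−4)/6)² = 1.778
te_Database migration = (8 + 4·9 + 22)/6 = 66/6 = 11; σ²_Database migration = ((22−8)/6)² = 5.444
te_Unit tests = (5 + 4·9 + 13)/6 = 54/6 = 9; σ²_Unit tests = ((13−5)/6)² = 1.778
te_Integration tests = (11 + 4·12 + 13)/6 = 72/6 = 12; σ²_Integration tests = ((13−11)/6)² = 0.111
te_Code review = (3 + 4·5 + 19)/6 = 42/6 = 7; σ²_Code review = ((19−3)/6)² = 7.111
te_Security audit = (1 + 4·3 + 5)/6 = 18/6 = 3; σ²_Security audit = ((5−1)/6)² = 0.444

Forward pass:
ES_Backend dev = 0; EF_Backend dev = 14
ES_Frontend dev = 0; EF_Frontend dev = 6
ES_Database migration = 6; EF_Database migration = 6+11 = 17
ES_Unit tests = max(EF_Backend dev=14, EF_Frontend dev=6) = 14; EF_Unit tests = 14+9 = 23
ES_Integration tests = max(EF_Database migration=17, EF_Unit tests=23) = 23; EF_Integration tests = 23+12 = 35
ES_Code review = 6; EF_Code review = 6+7 = 13
ES_Security audit = max(EF_Database migration=17, EF_Integration tests=35, EF_Code review=13) = 35; EF_Security audit = 35+3 = 38
Expected project duration μ = 38 hours. Critical path: Backend dev → Unit tests → Integration tests → Security audit.

Variance along critical path = 0.444 + 1.778 + 0.111 + 0.444 = 2.778; σ = √2.778 = 1.667 hours.
Z = (39 − 38) / 1.667 = 0.600
P(T ≤ 39) = Φ(0.600) ≈ 0.726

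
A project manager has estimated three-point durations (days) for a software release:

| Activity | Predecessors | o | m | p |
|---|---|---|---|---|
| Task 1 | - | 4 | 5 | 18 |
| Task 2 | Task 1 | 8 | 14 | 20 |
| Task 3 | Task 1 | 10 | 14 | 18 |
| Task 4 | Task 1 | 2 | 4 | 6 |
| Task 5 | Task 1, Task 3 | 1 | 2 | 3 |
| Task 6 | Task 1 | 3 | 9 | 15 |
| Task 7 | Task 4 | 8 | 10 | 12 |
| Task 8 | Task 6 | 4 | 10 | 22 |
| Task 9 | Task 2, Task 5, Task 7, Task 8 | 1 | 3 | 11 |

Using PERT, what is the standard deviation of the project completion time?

4.61 days

te_Task 1 = (4 + 4·5 + 18)/6 = 42/6 = 7; σ²_Task 1 = ((18−4)/6)² = 5.444
te_Task 2 = (8 + 4·14 + 20)/6 = 84/6 = 14; σ²_Task 2 = ((20−8)/6)² = 4.000
te_Task 3 = (10 + 4·14 + 18)/6 = 84/6 = 14; σ²_Task 3 = ((18−10)/6)² = 1.778
te_Task 4 = (2 + 4·4 + 6)/6 = 24/6 = 4; σ²_Task 4 = ((6−2)/6)² = 0.444
te_Task 5 = (1 + 4·2 + 3)/6 = 12/6 = 2; σ²_Task 5 = ((3−1)/6)² = 0.111
te_Task 6 = (3 + 4·9 + 15)/6 = 54/6 = 9; σ²_Task 6 = ((15−3)/6)² = 4.000
te_Task 7 = (8 + 4·10 + 12)/6 = 60/6 = 10; σ²_Task 7 = ((12−8)/6)² = 0.444
te_Task 8 = (4 + 4·10 + 22)/6 = 66/6 = 11; σ²_Task 8 = ((22−4)/6)² = 9.000
te_Task 9 = (1 + 4·3 + 11)/6 = 24/6 = 4; σ²_Task 9 = ((11−1)/6)² = 2.778

Forward pass:
ES_Task 1 = 0; EF_Task 1 = 7
ES_Task 2 = 7; EF_Task 2 = 7+14 = 21
ES_Task 3 = 7; EF_Task 3 = 7+14 = 21
ES_Task 4 = 7; EF_Task 4 = 7+4 = 11
ES_Task 5 = max(EF_Task 1=7, EF_Task 3=21) = 21; EF_Task 5 = 21+2 = 23
ES_Task 6 = 7; EF_Task 6 = 7+9 = 16
ES_Task 7 = 11; EF_Task 7 = 11+10 = 21
ES_Task 8 = 16; EF_Task 8 = 16+11 = 27
ES_Task 9 = max(EF_Task 2=21, EF_Task 5=23, EF_Task 7=21, EF_Task 8=27) = 27; EF_Task 9 = 27+4 = 31
Expected project duration μ = 31 days. Critical path: Task 1 → Task 6 → Task 8 → Task 9.

Variance along critical path = 5.444 + 4.000 + 9.000 + 2.778 = 21.222
σ = √21.222 = 4.607 days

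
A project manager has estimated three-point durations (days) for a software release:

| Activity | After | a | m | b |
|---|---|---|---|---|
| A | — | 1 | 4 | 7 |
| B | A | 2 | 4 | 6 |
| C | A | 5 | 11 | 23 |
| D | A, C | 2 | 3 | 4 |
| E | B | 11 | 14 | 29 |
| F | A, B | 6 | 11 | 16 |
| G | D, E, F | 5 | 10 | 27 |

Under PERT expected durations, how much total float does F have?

5 days

te_A = (1 + 4·4 + 7)/6 = 24/6 = 4
te_B = (2 + 4·4 + 6)/6 = 24/6 = 4
te_C = (5 + 4·11 + 23)/6 = 72/6 = 12
te_D = (2 + 4·3 + 4)/6 = 18/6 = 3
te_E = (11 + 4·14 + 29)/6 = 96/6 = 16
te_F = (6 + 4·11 + 16)/6 = 66/6 = 11
te_G = (5 + 4·10 + 27)/6 = 72/6 = 12

Forward pass:
ES_A = 0; EF_A = 4
ES_B = 4; EF_B = 4+4 = 8
ES_C = 4; EF_C = 4+12 = 16
ES_D = max(EF_A=4, EF_C=16) = 16; EF_D = 16+3 = 19
ES_E = 8; EF_E = 8+16 = 24
ES_F = max(EF_A=4, EF_B=8) = 8; EF_F = 8+11 = 19
ES_G = max(EF_D=19, EF_E=24, EF_F=19) = 24; EF_G = 24+12 = 36
Expected project duration μ = 36 days. Critical path: A → B → E → G.

Backward pass:
LF_G = 36; LS_G = 36−12 = 24
LF_F = LS_G = 24; LS_F = 24−11 = 13
LF_E = LS_G = 24; LS_E = 24−16 = 8
LF_D = LS_G = 24; LS_D = 24−3 = 21
LF_C = LS_D = 21; LS_C = 21−12 = 9
LF_B = min(LS_E=8, LS_F=13) = 8; LS_B = 8−4 = 4
LF_A = min(LS_B=4, LS_C=9, LS_D=21, LS_F=13) = 4; LS_A = 4−4 = 0
Slack_F = LS_F − ES_F = 13 − 8 = 5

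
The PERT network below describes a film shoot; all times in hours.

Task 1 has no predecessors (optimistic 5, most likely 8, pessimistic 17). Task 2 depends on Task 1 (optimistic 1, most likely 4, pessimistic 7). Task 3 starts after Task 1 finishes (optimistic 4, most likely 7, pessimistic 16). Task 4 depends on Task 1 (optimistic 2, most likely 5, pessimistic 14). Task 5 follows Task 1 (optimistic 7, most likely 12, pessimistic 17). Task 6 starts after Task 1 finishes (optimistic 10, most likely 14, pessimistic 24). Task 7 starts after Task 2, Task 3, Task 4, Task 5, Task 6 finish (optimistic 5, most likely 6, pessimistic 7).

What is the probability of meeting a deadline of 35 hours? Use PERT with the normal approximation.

0.947

te_Task 1 = (5 + 4·8 + 17)/6 = 54/6 = 9; σ²_Task 1 = ((17−5)/6)² = 4.000
te_Task 2 = (1 + 4·4 + 7)/6 = 24/6 = 4; σ²_Task 2 = ((7−1)/6)² = 1.000
te_Task 3 = (4 + 4·7 + 16)/6 = 48/6 = 8; σ²_Task 3 = ((16−4)/6)² = 4.000
te_Task 4 = (2 + 4·5 + 14)/6 = 36/6 = 6; σ²_Task 4 = ((14−2)/6)² = 4.000
te_Task 5 = (7 + 4·12 + 17)/6 = 72/6 = 12; σ²_Task 5 = ((17−7)/6)² = 2.778
te_Task 6 = (10 + 4·14 + 24)/6 = 90/6 = 15; σ²_Task 6 = ((24−10)/6)² = 5.444
te_Task 7 = (5 + 4·6 + 7)/6 = 36/6 = 6; σ²_Task 7 = ((7−5)/6)² = 0.111

Forward pass:
ES_Task 1 = 0; EF_Task 1 = 9
ES_Task 2 = 9; EF_Task 2 = 9+4 = 13
ES_Task 3 = 9; EF_Task 3 = 9+8 = 17
ES_Task 4 = 9; EF_Task 4 = 9+6 = 15
ES_Task 5 = 9; EF_Task 5 = 9+12 = 21
ES_Task 6 = 9; EF_Task 6 = 9+15 = 24
ES_Task 7 = max(EF_Task 2=13, EF_Task 3=17, EF_Task 4=15, EF_Task 5=21, EF_Task 6=24) = 24; EF_Task 7 = 24+6 = 30
Expected project duration μ = 30 hours. Critical path: Task 1 → Task 6 → Task 7.

Variance along critical path = 4.000 + 5.444 + 0.111 = 9.556; σ = √9.556 = 3.091 hours.
Z = (35 − 30) / 3.091 = 1.617
P(T ≤ 35) = Φ(1.617) ≈ 0.947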